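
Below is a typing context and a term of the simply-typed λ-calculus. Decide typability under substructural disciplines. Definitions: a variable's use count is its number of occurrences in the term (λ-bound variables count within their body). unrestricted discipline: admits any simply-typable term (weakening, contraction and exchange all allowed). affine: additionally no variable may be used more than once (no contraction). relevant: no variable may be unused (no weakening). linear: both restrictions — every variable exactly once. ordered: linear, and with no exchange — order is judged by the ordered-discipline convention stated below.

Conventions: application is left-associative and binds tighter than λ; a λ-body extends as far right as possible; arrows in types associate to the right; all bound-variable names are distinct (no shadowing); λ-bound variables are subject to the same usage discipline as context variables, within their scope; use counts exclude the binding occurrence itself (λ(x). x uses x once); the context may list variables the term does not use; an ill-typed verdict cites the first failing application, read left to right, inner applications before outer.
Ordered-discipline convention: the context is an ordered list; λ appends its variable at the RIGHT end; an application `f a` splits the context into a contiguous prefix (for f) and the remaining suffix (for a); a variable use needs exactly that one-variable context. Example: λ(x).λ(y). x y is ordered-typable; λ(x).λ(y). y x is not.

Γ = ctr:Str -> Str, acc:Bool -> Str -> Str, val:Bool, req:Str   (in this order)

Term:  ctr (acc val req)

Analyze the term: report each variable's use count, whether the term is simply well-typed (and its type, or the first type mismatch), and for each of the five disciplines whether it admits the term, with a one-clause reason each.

usage: ctr ×1; acc ×1; val ×1; req ×1
left-to-right use order: ctr, acc, val, req
typing: well-typed — term : Str
ordered ✓ (ctr, acc, val, req: once each, no exchange needed)
linear ✓ (each of ctr, acc, val, req used exactly once)
affine ✓ (at most one use each (ctr, acc, val, req))
relevant ✓ (at least one use each (ctr, acc, val, req))
unrestricted ✓ (type-checks (Str) and nothing is barred)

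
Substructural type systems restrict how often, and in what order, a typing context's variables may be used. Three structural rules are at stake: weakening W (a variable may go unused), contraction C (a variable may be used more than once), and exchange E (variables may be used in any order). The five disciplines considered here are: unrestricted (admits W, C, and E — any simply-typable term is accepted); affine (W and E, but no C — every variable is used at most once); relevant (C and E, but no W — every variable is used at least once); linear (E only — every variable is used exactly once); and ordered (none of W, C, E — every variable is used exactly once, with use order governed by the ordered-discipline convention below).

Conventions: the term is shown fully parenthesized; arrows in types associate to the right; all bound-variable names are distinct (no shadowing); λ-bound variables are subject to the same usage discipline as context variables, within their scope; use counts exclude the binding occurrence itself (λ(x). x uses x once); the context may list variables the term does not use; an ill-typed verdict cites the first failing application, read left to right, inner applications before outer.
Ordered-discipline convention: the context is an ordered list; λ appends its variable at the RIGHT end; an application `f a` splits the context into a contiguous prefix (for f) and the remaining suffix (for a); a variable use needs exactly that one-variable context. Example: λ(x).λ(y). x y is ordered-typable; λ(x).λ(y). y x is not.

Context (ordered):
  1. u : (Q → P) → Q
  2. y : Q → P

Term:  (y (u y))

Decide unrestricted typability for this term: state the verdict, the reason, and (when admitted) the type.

yes — well-typed at P; no restrictions here; term : P
usage: u=1, y=2
left-to-right use order: y, u, y
typing: the term checks, with type P
summary: ordered ✗, linear ✗, affine ✗, relevant ✓, unrestricted ✓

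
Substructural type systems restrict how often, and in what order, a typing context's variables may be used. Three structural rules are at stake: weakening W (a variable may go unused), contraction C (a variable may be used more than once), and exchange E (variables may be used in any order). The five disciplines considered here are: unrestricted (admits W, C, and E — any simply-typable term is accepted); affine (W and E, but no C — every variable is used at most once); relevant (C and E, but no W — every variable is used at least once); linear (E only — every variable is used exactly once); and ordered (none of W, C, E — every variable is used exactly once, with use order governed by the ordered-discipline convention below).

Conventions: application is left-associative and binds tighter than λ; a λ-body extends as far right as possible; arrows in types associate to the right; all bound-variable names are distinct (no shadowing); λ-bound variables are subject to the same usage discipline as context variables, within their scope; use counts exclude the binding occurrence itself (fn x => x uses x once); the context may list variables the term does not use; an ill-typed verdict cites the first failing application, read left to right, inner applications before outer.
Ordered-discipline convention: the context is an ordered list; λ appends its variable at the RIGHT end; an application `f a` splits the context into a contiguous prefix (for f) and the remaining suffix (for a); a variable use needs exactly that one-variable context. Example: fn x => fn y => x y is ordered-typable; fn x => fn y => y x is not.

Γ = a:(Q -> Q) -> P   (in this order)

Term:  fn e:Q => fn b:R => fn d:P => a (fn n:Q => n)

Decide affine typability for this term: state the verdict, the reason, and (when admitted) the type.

yes — no duplicate uses among a, e, b, d, n; term : Q -> R -> P -> P
variable uses: a=1; e [bound]=0; b [bound]=0; d [bound]=0; n [bound]=1
left-to-right use order: a, n
typing: ✓ — Q -> R -> P -> P
across the five disciplines: ordered ✗ · linear ✗ · affine ✓ · relevant ✗ · unrestricted ✓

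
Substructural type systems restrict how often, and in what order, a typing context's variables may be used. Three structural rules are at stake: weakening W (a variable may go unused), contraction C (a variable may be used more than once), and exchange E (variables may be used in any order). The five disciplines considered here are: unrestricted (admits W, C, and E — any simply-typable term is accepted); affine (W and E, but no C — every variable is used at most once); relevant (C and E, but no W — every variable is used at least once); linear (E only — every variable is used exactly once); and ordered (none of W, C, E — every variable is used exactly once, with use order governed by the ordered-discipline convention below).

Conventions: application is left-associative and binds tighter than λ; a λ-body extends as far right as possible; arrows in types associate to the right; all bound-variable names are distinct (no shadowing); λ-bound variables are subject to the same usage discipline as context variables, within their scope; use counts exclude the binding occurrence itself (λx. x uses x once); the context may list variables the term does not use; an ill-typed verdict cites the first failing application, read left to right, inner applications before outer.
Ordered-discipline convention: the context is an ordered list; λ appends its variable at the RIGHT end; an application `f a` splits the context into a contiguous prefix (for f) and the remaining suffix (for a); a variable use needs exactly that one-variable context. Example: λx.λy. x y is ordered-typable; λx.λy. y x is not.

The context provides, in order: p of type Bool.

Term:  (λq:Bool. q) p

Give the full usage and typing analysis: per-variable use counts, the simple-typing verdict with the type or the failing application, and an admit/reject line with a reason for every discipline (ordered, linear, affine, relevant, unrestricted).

use counts: p: 1×, q (bound): 1×
order of uses: q, p
typing: the term checks, with type Bool
ordered: ✓, one use each (p, q); ordered split holds
linear: ✓, single use per variable (p, q)
affine: ✓, no duplicate uses among p, q
relevant: ✓, p, q: all used, weakening unneeded
unrestricted: ✓, simply typable at Bool; W, C, E all held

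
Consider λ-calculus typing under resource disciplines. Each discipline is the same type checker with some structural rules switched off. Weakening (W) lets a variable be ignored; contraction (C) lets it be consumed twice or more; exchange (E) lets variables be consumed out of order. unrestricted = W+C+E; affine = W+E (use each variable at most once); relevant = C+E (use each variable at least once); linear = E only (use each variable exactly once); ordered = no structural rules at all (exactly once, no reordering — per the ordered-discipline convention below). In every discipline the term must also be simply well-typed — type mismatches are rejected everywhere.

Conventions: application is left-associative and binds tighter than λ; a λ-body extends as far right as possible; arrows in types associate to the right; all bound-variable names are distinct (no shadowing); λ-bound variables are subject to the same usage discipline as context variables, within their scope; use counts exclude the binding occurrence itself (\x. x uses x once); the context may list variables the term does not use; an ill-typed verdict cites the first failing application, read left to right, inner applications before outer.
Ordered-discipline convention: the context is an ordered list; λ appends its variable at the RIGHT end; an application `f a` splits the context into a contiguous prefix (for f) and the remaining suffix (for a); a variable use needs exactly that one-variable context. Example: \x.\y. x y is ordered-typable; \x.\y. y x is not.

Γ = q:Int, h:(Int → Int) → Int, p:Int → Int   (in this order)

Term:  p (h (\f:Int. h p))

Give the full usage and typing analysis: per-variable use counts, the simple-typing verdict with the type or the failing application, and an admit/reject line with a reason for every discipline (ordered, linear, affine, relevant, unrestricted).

counts: q=0; h=2; p=2; f [bound]=0
order of uses: p, h, h, p
typing: ✓ — Int
ordered ✗ (repeated use of h ×2, p ×2; q, f never used (weakening))
linear ✗ (repeated use of h ×2, p ×2; q, f never used (weakening))
affine ✗ (repeated use of h ×2, p ×2)
relevant ✗ (q, f never used (weakening))
unrestricted ✓ (simply typable at Int; W, C, E all held)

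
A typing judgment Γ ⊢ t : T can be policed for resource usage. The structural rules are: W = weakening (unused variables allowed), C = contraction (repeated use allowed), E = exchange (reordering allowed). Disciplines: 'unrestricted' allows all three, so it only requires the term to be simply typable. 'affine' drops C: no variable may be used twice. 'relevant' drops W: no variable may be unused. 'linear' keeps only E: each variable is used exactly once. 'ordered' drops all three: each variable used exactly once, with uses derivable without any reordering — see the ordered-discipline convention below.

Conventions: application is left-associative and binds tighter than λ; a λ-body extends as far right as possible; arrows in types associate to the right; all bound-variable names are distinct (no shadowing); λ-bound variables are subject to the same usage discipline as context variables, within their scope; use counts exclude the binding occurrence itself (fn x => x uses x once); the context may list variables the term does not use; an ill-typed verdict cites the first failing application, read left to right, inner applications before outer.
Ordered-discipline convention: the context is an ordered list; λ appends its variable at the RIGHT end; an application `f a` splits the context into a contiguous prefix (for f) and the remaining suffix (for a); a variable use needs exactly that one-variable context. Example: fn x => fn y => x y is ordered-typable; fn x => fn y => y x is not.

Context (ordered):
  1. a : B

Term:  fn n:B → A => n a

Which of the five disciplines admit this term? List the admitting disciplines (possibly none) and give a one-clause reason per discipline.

accepted by: linear, affine, relevant, unrestricted
variable uses: a: 1, n [bound]: 1
left-to-right use order: n, a
typing: well-typed — term : (B → A) → A
ordered: ✗ — no contiguous prefix/suffix split fits n, a
linear: ✓ — a, n: one use apiece
affine: ✓ — no duplicate uses among a, n
relevant: ✓ — every one of a, n appears
unrestricted: ✓ — simply typable at (B → A) → A; W, C, E all held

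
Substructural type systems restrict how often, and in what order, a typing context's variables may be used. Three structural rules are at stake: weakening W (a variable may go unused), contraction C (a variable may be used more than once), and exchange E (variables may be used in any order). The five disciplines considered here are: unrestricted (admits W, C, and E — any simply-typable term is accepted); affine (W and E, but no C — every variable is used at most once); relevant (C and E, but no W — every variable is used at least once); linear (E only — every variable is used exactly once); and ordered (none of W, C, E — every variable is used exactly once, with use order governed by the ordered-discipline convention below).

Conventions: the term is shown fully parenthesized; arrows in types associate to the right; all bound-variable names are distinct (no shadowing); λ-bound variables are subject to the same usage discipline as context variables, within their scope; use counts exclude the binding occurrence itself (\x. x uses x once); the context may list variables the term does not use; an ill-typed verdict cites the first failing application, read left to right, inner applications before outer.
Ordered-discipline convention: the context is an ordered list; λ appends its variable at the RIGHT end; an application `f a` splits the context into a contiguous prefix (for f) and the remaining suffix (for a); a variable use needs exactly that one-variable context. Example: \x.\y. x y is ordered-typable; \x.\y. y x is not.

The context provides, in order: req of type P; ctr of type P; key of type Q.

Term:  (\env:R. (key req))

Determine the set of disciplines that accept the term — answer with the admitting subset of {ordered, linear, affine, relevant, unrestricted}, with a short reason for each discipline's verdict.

admitted in: none
counts: req: 1×; ctr: 0×; key: 1×; env (λ-bound): 0×
use order (left to right): key, req
typing: ill-typed: applying a non-function (Q)
ordered: ✗ — not simply typable
linear: ✗ — fails simple typing
affine: ✗ — a type mismatch blocks all five
relevant: ✗ — the type mismatch rejects it
unrestricted: ✗ — not simply typable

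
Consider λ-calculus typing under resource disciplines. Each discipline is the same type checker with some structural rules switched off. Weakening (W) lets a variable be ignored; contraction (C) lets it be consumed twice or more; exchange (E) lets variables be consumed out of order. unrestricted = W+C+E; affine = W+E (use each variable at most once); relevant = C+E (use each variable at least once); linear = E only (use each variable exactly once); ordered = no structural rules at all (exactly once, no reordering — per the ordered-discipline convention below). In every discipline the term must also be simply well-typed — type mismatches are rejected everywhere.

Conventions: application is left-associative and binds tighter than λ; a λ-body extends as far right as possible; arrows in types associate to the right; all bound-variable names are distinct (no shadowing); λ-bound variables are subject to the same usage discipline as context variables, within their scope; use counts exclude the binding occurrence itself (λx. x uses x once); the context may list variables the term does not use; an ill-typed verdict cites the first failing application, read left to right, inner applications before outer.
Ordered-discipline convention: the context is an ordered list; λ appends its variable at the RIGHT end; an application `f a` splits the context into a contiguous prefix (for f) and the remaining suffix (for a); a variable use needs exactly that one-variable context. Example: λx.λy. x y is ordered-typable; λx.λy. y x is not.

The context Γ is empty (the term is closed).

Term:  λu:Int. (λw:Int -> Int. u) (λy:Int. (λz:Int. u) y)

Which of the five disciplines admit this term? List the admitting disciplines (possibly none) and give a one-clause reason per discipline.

admitting disciplines: unrestricted
counts: u [bound]: 2, w [bound]: 0, y [bound]: 1, z [bound]: 0
left-to-right use order: u, u, y
typing: well-typed — term : Int -> Int
ordered ✗ (repeated use of u ×2; w, z never used (weakening))
linear ✗ (repeated use of u ×2; w, z never used (weakening))
affine ✗ (repeated use of u ×2)
relevant ✗ (w, z never used (weakening))
unrestricted ✓ (typability at Int -> Int is all that's needed)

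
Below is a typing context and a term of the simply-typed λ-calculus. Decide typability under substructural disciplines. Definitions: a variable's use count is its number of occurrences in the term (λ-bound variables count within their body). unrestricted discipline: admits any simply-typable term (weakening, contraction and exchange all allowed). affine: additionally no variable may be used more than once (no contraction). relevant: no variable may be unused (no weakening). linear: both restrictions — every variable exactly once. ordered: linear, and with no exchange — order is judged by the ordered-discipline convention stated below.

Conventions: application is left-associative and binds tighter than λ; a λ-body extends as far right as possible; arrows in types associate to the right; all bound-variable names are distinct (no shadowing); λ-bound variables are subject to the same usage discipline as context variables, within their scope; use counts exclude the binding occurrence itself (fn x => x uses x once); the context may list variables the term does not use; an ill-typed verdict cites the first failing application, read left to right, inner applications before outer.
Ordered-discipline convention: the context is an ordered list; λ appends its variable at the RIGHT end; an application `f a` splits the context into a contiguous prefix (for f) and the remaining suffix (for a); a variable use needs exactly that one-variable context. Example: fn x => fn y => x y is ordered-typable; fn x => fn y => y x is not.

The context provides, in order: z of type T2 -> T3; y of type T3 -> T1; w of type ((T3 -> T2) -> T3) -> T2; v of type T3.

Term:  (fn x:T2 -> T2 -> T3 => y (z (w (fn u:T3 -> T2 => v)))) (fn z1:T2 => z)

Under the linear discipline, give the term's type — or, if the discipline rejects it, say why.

not well-typed under linear — uses contraction: z ×2; unused: x, u, z1 — weakening required
counts: z=2; y=1; w=1; v=1; x [bound]=0; u [bound]=0; z1 [bound]=0
order of uses: y, z, w, v, z
typing: well-typed — term : T1
all disciplines: ordered ✗ · linear ✗ · affine ✗ · relevant ✗ · unrestricted ✓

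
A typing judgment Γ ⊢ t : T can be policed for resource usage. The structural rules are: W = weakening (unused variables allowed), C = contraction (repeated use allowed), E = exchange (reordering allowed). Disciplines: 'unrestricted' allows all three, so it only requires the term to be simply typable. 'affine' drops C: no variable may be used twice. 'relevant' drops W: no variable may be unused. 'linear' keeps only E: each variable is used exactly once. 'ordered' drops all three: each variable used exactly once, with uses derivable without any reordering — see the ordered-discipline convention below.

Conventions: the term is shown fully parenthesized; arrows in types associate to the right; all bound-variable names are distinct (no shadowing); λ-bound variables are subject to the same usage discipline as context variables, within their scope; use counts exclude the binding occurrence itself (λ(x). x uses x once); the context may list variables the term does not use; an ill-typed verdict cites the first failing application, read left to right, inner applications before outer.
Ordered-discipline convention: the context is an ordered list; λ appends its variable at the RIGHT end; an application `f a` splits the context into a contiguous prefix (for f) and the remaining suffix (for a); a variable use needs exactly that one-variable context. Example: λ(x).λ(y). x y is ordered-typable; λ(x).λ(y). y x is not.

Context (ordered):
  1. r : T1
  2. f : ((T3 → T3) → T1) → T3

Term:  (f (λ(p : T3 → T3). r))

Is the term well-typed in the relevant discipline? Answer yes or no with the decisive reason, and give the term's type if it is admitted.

no — p left unused
use counts: r: 1, f: 1, p [bound]: 0
left-to-right use order: f, r
typing: well-typed — term : T3
summary: ordered ✗ | linear ✗ | affine ✓ | relevant ✗ | unrestricted ✓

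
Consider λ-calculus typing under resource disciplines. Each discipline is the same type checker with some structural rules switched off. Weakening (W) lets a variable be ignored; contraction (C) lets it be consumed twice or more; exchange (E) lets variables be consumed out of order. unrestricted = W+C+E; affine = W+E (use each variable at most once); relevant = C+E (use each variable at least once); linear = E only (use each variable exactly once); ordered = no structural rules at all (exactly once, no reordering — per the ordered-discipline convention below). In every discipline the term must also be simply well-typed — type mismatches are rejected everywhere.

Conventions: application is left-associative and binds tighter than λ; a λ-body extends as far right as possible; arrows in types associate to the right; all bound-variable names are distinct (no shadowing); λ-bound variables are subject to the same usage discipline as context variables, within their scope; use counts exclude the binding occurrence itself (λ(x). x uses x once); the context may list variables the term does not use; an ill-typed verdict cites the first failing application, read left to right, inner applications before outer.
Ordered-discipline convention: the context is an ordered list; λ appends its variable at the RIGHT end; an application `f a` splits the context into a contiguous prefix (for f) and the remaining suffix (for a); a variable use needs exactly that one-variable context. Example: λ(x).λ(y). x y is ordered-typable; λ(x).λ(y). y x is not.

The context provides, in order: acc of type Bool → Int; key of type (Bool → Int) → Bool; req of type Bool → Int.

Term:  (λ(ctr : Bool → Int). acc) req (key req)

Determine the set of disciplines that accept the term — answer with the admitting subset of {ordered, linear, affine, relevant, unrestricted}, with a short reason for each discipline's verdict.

admitting disciplines: unrestricted
counts: acc=1; key=1; req=2; ctr (bound)=0
uses in reading order: acc, req, key, req
typing: the term checks, with type Int
ordered ✗ (repeated use of req ×2; unused: ctr — weakening required)
linear ✗ (repeated use of req ×2; unused: ctr — weakening required)
affine ✗ (repeated use of req ×2)
relevant ✗ (unused: ctr — weakening required)
unrestricted ✓ (typability at Int is all that's needed)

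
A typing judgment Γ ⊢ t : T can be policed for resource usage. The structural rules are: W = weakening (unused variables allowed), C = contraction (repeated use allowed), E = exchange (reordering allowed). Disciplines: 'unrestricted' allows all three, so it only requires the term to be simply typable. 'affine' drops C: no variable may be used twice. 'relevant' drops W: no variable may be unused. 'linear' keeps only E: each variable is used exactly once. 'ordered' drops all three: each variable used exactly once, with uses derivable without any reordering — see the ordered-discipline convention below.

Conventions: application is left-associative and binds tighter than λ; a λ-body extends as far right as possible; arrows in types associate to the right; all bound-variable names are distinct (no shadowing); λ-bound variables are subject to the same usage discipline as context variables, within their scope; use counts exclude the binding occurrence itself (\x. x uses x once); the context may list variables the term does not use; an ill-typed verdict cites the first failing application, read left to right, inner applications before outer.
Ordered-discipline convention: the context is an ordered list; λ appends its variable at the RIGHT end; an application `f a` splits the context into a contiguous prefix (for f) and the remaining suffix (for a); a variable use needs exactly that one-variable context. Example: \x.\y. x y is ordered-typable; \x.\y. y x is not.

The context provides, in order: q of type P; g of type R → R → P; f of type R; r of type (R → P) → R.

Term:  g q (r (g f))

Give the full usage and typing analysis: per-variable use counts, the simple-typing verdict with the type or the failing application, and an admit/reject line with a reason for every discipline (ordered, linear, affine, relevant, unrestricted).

variable uses: q: 1×, g: 2×, f: 1×, r: 1×
order of uses: g, q, r, g, f
typing: ill-typed: an argument P mismatches the expected R
ordered: ✗ — a type mismatch blocks all five
linear: ✗ — the type mismatch rejects it
affine: ✗ — not simply typable
relevant: ✗ — fails simple typing
unrestricted: ✗ — a type mismatch blocks all five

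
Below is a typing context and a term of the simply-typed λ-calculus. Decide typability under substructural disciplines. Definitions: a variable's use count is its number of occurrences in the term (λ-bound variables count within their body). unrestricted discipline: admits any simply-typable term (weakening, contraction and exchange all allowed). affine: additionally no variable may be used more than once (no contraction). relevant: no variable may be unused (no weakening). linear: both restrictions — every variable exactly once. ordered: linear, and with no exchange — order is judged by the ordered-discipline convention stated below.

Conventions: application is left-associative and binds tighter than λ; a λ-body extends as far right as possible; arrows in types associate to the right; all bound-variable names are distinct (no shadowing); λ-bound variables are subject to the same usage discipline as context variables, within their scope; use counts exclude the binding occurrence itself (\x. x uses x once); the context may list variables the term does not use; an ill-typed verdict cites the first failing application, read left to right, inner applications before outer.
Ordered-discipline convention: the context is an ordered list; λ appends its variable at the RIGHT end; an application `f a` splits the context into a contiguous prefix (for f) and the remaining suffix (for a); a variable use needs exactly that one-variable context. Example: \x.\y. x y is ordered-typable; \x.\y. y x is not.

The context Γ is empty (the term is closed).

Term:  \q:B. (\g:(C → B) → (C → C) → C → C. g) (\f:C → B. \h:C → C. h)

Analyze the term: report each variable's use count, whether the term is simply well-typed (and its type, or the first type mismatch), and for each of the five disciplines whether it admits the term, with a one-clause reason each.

usage: q (λ-bound): 0, g (λ-bound): 1, f (λ-bound): 0, h (λ-bound): 1
left-to-right use order: g, h
typing: well-typed at B → (C → B) → (C → C) → C → C
ordered: ✗ — unused: q, f — weakening required
linear: ✗ — unused: q, f — weakening required
affine: ✓ — none of q, g, f, h used more than once
relevant: ✗ — unused: q, f — weakening required
unrestricted: ✓ — simply typable at B → (C → B) → (C → C) → C → C; W, C, E all held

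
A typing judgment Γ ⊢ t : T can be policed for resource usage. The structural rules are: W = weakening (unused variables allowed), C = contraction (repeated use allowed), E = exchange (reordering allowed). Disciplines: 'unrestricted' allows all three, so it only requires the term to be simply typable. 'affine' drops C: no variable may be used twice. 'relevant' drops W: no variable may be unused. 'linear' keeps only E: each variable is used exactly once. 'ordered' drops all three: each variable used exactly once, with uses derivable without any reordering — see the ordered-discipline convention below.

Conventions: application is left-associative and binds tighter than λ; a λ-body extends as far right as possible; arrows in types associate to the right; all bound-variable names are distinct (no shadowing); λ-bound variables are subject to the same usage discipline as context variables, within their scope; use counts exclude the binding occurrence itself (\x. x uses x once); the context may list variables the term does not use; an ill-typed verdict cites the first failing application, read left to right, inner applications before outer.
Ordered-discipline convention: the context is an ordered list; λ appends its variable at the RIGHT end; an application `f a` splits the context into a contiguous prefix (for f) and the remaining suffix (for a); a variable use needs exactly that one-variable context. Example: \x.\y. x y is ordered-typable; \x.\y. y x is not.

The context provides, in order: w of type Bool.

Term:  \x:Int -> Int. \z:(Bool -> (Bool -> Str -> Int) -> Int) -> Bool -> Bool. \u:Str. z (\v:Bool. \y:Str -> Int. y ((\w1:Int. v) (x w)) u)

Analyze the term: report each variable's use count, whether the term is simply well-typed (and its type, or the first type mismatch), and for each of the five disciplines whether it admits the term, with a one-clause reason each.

counts: w: 1×; x [bound]: 1×; z [bound]: 1×; u [bound]: 1×; v [bound]: 1×; y [bound]: 1×; w1 [bound]: 0×
left-to-right use order: z, y, v, x, w, u
typing: ill-typed: a function awaiting Int gets Bool
ordered: ✗, not simply typable
linear: ✗, fails simple typing
affine: ✗, a type mismatch blocks all five
relevant: ✗, the type mismatch rejects it
unrestricted: ✗, not simply typable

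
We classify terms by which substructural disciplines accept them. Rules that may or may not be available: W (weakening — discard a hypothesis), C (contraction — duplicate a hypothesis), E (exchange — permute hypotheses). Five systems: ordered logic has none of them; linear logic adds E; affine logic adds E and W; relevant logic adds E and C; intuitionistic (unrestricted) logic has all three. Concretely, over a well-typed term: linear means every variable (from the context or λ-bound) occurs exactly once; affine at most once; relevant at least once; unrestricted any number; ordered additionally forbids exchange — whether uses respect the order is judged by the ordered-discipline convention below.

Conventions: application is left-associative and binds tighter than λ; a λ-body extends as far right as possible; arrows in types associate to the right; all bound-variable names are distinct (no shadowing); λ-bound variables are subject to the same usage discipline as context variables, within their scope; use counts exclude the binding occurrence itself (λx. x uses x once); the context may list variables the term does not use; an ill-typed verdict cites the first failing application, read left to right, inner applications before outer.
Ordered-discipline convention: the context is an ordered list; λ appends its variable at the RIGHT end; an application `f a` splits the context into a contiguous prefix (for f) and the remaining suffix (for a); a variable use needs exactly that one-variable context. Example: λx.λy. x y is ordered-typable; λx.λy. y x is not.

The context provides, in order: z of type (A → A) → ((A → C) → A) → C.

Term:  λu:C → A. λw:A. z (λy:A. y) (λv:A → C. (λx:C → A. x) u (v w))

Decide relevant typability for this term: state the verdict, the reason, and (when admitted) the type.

yes — every one of z, u, w, y, v, x appears; term : (C → A) → A → C
use counts: z ×1, u (λ-bound) ×1, w (λ-bound) ×1, y (λ-bound) ×1, v (λ-bound) ×1, x (λ-bound) ×1
use order (left to right): z, y, x, u, v, w
typing: well-typed — term : (C → A) → A → C
per-discipline verdicts: ordered ✗, linear ✓, affine ✓, relevant ✓, unrestricted ✓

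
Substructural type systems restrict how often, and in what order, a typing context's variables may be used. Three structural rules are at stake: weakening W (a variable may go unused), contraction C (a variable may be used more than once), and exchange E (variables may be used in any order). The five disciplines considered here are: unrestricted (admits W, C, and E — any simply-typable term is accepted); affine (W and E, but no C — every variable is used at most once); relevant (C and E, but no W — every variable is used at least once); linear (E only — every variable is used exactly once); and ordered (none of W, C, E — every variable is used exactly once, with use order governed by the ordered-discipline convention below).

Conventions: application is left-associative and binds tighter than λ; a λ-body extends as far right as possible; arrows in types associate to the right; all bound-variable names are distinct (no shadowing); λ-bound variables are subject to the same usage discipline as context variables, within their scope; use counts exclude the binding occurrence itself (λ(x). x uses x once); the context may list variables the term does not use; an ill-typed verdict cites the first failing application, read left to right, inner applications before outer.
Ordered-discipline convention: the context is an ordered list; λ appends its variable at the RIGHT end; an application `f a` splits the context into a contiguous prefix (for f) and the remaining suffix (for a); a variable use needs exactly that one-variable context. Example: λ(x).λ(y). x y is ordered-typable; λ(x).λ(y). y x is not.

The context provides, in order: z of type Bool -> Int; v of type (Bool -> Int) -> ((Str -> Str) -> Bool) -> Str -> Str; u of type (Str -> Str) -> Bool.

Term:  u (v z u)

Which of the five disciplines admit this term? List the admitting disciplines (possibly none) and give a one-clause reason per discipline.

admitted by: relevant, unrestricted
usage: z: 1, v: 1, u: 2
uses in reading order: u, v, z, u
typing: the term checks, with type Bool
ordered: ✗, needs contraction — u ×2
linear: ✗, needs contraction — u ×2
affine: ✗, needs contraction — u ×2
relevant: ✓, none of z, v, u goes unused
unrestricted: ✓, simply typable at Bool; W, C, E all held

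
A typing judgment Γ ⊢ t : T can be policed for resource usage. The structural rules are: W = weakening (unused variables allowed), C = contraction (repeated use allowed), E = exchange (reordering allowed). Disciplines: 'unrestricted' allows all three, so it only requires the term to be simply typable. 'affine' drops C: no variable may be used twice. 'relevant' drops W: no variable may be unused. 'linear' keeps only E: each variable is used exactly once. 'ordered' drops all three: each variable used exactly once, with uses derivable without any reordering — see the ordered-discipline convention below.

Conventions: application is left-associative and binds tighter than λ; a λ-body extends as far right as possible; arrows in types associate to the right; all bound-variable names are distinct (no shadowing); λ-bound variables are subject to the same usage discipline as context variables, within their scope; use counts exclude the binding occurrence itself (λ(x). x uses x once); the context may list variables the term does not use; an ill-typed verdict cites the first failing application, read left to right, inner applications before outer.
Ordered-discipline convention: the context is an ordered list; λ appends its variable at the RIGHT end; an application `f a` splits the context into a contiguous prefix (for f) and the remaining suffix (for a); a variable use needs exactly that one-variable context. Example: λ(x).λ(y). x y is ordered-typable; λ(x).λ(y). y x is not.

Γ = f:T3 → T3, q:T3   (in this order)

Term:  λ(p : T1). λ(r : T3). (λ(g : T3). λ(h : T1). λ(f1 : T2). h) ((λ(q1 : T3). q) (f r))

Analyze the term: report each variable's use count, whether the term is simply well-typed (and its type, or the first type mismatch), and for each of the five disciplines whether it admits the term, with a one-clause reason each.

variable uses: f: 1×; q: 1×; p (λ-bound): 0×; r (λ-bound): 1×; g (λ-bound): 0×; h (λ-bound): 1×; f1 (λ-bound): 0×; q1 (λ-bound): 0×
left-to-right use order: h, q, f, r
typing: well-typed — term : T1 → T3 → T1 → T2 → T1
ordered: ✗, p, g, f1, q1 left unused
linear: ✗, p, g, f1, q1 left unused
affine: ✓, none of f, q, p, r, g, h, f1, q1 used more than once
relevant: ✗, p, g, f1, q1 left unused
unrestricted: ✓, type-checks (T1 → T3 → T1 → T2 → T1) and nothing is barred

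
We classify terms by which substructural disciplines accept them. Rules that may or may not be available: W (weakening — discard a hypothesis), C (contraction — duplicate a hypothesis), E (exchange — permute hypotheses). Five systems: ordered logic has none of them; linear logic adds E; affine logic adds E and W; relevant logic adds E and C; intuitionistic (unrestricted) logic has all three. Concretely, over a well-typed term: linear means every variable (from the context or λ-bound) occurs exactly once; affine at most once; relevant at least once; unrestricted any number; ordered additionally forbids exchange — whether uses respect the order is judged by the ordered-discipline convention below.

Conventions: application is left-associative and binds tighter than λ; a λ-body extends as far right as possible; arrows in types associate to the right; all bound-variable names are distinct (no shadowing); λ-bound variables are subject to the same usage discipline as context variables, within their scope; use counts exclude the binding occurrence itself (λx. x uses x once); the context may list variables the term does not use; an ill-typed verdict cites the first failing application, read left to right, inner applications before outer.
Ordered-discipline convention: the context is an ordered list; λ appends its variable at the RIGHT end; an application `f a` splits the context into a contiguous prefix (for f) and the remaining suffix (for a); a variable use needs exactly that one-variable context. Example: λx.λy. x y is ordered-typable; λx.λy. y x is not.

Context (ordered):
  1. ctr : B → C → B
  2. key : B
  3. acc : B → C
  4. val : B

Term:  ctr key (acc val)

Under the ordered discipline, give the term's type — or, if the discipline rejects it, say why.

term : B
variable uses: ctr=1, key=1, acc=1, val=1
order of uses: ctr, key, acc, val
typing: ✓ — B
per-discipline verdicts: ordered ✓ · linear ✓ · affine ✓ · relevant ✓ · unrestricted ✓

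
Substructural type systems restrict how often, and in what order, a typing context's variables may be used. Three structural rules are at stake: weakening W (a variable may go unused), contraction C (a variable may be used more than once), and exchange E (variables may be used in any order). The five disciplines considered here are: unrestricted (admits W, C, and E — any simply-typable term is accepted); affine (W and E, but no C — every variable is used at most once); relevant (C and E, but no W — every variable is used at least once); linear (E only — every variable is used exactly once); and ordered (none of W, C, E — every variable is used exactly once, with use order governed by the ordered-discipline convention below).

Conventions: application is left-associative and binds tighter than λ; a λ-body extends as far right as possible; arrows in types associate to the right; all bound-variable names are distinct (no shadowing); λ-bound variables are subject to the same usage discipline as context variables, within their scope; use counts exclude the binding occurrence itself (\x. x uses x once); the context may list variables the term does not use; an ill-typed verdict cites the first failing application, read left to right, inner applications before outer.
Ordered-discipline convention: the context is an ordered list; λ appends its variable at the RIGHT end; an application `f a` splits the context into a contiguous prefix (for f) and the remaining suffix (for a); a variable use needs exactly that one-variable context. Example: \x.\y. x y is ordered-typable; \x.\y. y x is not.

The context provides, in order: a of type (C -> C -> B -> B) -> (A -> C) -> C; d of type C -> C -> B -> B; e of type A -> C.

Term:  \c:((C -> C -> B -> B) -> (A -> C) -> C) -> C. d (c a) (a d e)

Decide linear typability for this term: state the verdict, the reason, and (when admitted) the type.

no — a ×2, d ×2 used more than once (contraction)
counts: a=2, d=2, e=1, c (λ-bound)=1
use order (left to right): d, c, a, a, d, e
typing: the term checks, with type (((C -> C -> B -> B) -> (A -> C) -> C) -> C) -> B -> B
all disciplines: ordered ✗, linear ✗, affine ✗, relevant ✓, unrestricted ✓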